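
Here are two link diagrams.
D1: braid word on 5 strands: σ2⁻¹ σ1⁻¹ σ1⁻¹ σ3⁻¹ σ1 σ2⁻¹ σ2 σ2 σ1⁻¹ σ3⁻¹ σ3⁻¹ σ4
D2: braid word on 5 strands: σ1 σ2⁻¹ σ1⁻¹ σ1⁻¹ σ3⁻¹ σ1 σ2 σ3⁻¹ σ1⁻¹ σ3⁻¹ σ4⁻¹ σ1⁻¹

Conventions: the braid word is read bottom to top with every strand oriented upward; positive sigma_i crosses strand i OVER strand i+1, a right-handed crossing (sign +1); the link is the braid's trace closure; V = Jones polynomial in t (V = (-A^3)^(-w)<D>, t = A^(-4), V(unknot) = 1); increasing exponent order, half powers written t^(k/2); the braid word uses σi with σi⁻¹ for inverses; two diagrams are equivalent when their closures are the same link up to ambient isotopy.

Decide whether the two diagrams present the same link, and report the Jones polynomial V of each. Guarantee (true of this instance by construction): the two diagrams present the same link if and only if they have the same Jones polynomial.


same link: yes
V(D1) = -t^-6 + t^-5 - t^-4 + 2t^-3 - t^-2 + t^-1  [12 crossings, <D> = A^-8 - A^-4 + 2 - A^4 + A^8 - A^12, w = -4]
V(D2) = -t^-6 + t^-5 - t^-4 + 2t^-3 - t^-2 + t^-1  [12 crossings, <D> = A^-14 - A^-10 + 2A^-6 - A^-2 + A^2 - A^6, w = -6]
insight: D2 (12 crossings) and D1 (12) are Markov-related braid presentations


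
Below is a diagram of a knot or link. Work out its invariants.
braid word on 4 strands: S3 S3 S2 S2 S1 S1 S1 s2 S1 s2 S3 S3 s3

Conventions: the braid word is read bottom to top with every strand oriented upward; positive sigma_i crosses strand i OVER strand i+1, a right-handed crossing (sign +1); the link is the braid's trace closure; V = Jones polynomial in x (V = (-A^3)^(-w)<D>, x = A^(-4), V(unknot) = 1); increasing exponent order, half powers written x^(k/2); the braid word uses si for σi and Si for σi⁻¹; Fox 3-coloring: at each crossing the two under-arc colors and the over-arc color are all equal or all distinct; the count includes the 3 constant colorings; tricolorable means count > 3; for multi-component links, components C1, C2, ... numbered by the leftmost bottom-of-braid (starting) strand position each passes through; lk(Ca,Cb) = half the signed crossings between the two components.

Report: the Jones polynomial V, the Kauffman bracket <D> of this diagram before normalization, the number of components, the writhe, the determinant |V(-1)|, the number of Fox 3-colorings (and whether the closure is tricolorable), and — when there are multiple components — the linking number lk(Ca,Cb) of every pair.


V = x^-8 - 2x^-7 + x^-6 - 2x^-5 + 2x^-4 + x^-2
<D> = -A^-13 - 2A^-5 + 2A^-1 - A^3 + 2A^7 - A^11 (w = -7)
1 component over 13 crossings, w = -7
27 Fox colorings among 3^13, |V(-1)| = 9: tricolorable
why: det 9 = |V(-1)|; divisible by 3, so tricolorable


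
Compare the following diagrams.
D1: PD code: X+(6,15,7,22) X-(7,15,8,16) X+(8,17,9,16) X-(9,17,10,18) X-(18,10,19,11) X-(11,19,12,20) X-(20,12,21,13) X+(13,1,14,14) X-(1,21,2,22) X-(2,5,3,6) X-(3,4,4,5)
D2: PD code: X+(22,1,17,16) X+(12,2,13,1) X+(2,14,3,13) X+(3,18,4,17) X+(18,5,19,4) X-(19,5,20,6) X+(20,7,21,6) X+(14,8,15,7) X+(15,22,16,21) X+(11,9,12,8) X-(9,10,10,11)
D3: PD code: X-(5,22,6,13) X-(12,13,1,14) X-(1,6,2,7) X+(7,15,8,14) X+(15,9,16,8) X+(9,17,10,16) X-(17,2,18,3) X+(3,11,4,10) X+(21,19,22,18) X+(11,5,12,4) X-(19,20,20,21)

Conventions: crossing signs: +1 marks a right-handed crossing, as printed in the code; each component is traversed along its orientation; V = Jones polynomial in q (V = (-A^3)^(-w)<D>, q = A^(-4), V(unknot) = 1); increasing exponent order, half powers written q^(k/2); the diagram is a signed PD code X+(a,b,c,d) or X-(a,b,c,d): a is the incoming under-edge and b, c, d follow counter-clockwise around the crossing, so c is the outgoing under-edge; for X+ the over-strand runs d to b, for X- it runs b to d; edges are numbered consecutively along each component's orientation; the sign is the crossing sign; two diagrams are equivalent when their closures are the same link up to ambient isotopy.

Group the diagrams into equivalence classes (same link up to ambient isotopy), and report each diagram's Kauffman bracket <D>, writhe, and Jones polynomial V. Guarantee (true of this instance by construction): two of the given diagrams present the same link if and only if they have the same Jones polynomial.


grouping into links: {D1} | {D2} | {D3}
V(D1) = -q^(-11/2) + q^(-9/2) - q^(-7/2) - q^(-3/2)  (w -5, c 11, <D> = A^-9 + A^-1 - A^3 + A^7)
V(D2) = -q^(5/2) - q^(9/2) - q^(13/2) + q^(15/2)  (w +7, c 11, <D> = -A^-9 + A^-5 + A^3 + A^11)
V(D3) = -q^(-3/2) + q^(-1/2) - 2q^(1/2) + q^(3/2) - 2q^(5/2) + q^(7/2)  [11 crossings, <D> = -A^-11 + 2A^-7 - A^-3 + 2A - A^5 + A^9, w = +1]
why: 3 classes among 3 diagrams; unequal V(q) rules out equality


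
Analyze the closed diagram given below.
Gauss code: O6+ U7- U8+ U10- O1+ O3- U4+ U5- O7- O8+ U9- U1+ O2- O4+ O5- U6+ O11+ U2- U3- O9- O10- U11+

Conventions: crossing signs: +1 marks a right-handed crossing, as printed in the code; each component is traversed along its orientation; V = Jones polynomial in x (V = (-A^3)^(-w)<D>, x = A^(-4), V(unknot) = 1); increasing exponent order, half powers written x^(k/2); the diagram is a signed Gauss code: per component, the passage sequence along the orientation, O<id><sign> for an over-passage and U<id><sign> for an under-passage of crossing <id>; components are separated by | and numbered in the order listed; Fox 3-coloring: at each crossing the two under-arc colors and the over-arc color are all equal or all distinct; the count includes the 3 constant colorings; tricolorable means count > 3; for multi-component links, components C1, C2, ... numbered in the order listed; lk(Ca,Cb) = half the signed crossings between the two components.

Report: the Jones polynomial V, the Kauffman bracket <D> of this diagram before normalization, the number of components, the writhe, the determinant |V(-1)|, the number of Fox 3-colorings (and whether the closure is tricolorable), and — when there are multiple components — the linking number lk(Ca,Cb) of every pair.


V = x^-4 - x^-3 + x^-2 - 2x^-1 + 2 - x + x^2
<D> = -A^-11 + A^-7 - 2A^-3 + 2A - A^5 + A^9 - A^13 (w = -1)
1 component over 11 crossings, w = -1
9 Fox colorings among 3^11, |V(-1)| = 9: tricolorable
why: |V(-1)| = 9: so tricolorable, since 3 divides 9


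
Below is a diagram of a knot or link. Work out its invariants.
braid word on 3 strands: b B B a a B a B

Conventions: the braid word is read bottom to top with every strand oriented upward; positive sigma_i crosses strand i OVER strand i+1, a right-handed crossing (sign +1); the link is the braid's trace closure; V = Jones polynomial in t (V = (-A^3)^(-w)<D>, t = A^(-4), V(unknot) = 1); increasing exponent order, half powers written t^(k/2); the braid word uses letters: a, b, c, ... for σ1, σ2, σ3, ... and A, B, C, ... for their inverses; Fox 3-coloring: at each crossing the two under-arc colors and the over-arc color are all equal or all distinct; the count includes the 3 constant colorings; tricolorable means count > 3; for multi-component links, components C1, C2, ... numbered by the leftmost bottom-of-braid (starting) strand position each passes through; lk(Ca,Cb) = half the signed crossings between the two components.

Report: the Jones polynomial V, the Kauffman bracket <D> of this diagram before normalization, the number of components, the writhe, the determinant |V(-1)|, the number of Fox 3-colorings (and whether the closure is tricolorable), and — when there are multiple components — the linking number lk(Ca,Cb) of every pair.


V(t) = -t^-3 + 2t^-2 - 2t^-1 + 3 - 2t + 2t^2 - t^3
bracket: -A^-12 + 2A^-8 - 2A^-4 + 3 - 2A^4 + 2A^8 - A^12, w = 0
1 component, writhe 0, over 8 crossings
det 13, colorings 3 of 3^8 — not tricolorable
observation: V is palindromic (span 6, det 13): t -> 1/t fixes it; necessary, not sufficient, for amphichirality


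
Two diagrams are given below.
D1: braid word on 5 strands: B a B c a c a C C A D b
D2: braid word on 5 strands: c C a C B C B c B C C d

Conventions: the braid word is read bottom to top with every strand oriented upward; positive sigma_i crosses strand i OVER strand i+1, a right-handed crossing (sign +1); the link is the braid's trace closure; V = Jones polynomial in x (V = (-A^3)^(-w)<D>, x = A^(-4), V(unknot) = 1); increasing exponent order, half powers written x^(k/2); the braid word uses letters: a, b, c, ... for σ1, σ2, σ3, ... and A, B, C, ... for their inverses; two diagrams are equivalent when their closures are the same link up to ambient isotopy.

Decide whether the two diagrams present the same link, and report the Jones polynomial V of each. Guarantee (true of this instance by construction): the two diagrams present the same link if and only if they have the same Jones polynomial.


equivalent: no
V(D1) = 1 + x + x^2 + x^3  (w 0, c 12, <D> = A^-12 + A^-8 + A^-4 + 1)
D2 (bracket A^-4 + 2A^4 - A^8 + 2A^12 - A^16 + A^20; 12 crossings at w = -4): V = x^-8 - x^-7 + 2x^-6 - x^-5 + 2x^-4 + x^-2
why: comparing 2 Jones polynomials yields 2 groups


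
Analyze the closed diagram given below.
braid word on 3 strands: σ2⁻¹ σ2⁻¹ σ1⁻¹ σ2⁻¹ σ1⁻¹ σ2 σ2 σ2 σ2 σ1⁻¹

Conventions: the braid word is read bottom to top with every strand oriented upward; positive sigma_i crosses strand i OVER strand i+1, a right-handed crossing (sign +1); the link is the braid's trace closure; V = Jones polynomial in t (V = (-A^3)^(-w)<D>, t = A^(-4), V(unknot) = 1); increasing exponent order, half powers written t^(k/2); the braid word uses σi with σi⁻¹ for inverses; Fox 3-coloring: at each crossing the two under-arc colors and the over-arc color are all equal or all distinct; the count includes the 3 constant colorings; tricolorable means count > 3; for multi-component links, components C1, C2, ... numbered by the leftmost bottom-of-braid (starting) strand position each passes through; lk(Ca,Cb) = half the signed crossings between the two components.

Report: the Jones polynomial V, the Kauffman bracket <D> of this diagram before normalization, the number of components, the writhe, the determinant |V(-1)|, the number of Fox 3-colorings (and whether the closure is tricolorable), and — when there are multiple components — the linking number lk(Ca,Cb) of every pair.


Jones polynomial: V(t) = -t^-5 + t^-4 - t^-3 + 2t^-2 - t^-1 + 2 - t
<D> = -A^-10 + 2A^-6 - A^-2 + 2A^2 - A^6 + A^10 - A^14; writhe -2
components 1, writhe -2 (10 crossings)
3-colorings: 9 of 3^10, det 9 — tricolorable
note: w = -2 (over 10 crossings) is diagram-only; (-A^3)^(2) removes it from V


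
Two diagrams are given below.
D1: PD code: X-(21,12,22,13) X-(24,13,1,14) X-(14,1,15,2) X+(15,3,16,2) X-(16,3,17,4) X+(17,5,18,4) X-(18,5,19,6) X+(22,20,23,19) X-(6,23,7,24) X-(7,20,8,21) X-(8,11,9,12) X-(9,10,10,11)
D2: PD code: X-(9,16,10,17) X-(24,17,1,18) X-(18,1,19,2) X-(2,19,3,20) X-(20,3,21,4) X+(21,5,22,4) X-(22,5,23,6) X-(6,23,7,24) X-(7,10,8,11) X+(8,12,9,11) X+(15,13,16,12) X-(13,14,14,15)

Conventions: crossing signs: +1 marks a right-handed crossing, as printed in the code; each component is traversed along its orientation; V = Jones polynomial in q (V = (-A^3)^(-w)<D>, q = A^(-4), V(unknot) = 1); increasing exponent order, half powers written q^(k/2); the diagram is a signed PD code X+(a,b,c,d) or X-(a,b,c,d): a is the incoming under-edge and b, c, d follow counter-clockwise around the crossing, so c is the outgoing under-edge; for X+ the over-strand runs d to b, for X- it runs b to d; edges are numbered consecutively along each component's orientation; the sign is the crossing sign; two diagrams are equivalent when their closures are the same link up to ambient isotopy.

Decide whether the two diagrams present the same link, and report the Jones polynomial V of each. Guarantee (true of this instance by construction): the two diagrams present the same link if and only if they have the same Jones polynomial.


equivalent: no
V(D1) = -q^-6 + q^-5 - q^-4 + 2q^-3 - q^-2 + q^-1  (w -6, c 12, <D> = A^-14 - A^-10 + 2A^-6 - A^-2 + A^2 - A^6)
D2 (bracket A^-10 + A^-2 - A^2 + A^6 - A^10; 12 crossings at w = -6): V = -q^-7 + q^-6 - q^-5 + q^-4 + q^-2
why: V(q) takes 2 values over 2 diagrams, fixing the grouping


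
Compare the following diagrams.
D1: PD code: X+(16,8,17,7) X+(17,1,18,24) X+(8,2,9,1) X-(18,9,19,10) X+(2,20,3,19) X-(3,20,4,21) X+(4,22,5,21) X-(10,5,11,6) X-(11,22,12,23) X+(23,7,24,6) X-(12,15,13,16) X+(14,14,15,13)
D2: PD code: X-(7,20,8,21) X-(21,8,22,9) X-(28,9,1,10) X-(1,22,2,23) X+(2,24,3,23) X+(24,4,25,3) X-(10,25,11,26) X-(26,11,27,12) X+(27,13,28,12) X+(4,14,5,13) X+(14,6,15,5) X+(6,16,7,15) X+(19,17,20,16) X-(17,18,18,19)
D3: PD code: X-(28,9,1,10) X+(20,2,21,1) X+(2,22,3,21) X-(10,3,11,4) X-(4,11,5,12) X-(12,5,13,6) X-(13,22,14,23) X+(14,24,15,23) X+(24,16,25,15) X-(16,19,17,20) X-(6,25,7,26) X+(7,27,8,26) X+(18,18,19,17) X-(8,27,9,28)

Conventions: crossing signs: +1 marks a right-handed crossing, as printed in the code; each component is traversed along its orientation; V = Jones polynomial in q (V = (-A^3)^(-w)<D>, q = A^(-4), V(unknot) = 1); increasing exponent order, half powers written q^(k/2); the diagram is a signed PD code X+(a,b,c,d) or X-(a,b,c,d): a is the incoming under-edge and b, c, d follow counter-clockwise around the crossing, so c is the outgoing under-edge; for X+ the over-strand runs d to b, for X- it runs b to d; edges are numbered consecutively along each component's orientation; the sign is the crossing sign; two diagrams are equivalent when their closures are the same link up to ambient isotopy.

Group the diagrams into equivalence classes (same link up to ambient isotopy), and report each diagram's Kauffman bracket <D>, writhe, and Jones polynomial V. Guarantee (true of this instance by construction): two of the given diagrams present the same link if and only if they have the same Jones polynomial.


grouping into links: {D1} | {D2} | {D3}
V(D1) = q + q^3 - q^4  (w +2, c 12, <D> = -A^-10 + A^-6 + A^2)
V(D2) = q^-2 - q^-1 + 1 - q + q^2  (w 0, c 14, <D> = A^-8 - A^-4 + 1 - A^4 + A^8)
V(D3) = -q^-6 + 2q^-5 - 4q^-4 + 5q^-3 - 4q^-2 + 5q^-1 - 3 + 2q - q^2  [14 crossings, <D> = -A^-14 + 2A^-10 - 3A^-6 + 5A^-2 - 4A^2 + 5A^6 - 4A^10 + 2A^14 - A^18, w = -2]
why: 3 values of V(q) split the 3 diagrams


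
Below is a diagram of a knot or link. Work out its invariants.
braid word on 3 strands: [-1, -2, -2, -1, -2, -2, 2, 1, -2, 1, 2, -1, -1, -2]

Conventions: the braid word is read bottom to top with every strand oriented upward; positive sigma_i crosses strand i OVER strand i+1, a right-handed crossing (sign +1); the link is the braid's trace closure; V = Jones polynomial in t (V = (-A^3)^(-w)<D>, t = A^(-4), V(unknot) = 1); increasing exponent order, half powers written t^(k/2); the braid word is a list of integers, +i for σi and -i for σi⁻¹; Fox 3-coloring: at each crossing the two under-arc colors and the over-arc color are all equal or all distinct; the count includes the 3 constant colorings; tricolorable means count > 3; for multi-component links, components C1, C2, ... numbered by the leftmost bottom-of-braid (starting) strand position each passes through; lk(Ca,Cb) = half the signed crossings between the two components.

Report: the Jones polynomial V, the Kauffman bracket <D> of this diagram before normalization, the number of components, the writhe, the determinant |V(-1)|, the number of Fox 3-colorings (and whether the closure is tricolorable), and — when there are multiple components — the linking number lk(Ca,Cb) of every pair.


V(t) = -t^-7 + t^-6 - t^-5 + t^-4 + t^-2
bracket: A^-10 + A^-2 - A^2 + A^6 - A^10, w = -6
1 component, writhe -6, over 14 crossings
det 5, colorings 3 of 3^14 — not tricolorable
observation: the span of V is 5, forcing >= 5 crossings in any diagram


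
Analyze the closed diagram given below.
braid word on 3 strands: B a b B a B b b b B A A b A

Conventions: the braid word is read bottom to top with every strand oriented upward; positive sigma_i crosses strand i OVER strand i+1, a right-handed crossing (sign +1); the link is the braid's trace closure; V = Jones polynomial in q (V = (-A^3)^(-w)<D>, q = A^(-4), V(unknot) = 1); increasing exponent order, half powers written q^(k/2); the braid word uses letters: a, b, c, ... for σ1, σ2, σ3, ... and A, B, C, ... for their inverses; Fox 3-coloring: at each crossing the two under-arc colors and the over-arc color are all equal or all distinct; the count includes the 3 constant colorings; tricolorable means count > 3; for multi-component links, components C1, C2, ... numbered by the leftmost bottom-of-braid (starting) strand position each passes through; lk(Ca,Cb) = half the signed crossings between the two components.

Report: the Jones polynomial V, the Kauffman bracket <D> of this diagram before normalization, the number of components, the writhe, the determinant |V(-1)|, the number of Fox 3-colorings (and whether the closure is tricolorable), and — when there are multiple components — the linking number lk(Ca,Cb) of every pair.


V(q) = -q^-3 + q^-2 - q^-1 + 3 - q + q^2 - q^3
bracket: -A^-12 + A^-8 - A^-4 + 3 - A^4 + A^8 - A^12, w = 0
1 component, writhe 0, over 14 crossings
det 9, colorings 27 of 3^14 — tricolorable
observation: palindromic: swapping q for 1/q fixes V


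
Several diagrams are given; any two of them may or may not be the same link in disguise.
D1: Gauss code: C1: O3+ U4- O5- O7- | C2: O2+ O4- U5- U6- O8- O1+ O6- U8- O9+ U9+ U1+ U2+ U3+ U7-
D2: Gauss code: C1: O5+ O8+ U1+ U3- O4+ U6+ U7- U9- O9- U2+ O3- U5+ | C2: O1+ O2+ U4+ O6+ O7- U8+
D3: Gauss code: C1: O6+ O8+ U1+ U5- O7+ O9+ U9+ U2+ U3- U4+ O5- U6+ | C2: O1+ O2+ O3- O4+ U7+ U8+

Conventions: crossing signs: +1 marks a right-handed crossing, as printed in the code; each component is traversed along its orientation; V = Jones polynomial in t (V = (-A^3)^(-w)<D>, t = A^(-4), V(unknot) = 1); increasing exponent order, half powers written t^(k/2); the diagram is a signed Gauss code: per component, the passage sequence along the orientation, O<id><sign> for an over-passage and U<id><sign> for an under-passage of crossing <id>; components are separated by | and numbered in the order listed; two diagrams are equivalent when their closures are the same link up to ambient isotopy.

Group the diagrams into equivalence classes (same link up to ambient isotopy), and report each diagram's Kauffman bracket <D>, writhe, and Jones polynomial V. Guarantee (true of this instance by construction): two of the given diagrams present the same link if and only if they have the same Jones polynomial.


grouping into links: {D1} | {D2, D3}
V(D1) = -t^(-5/2) - t^(-1/2)  (w -1, c 9, <D> = A^-1 + A^7)
V(D2) = -t^(1/2) + t^(3/2) - t^(5/2) - t^(9/2)  (w +3, c 9, <D> = A^-9 + A^-1 - A^3 + A^7)
V(D3) = -t^(1/2) + t^(3/2) - t^(5/2) - t^(9/2)  [9 crossings, <D> = A^-3 + A^5 - A^9 + A^13, w = +5]
why: 2 classes among 3 diagrams; unequal V(t) rules out equality


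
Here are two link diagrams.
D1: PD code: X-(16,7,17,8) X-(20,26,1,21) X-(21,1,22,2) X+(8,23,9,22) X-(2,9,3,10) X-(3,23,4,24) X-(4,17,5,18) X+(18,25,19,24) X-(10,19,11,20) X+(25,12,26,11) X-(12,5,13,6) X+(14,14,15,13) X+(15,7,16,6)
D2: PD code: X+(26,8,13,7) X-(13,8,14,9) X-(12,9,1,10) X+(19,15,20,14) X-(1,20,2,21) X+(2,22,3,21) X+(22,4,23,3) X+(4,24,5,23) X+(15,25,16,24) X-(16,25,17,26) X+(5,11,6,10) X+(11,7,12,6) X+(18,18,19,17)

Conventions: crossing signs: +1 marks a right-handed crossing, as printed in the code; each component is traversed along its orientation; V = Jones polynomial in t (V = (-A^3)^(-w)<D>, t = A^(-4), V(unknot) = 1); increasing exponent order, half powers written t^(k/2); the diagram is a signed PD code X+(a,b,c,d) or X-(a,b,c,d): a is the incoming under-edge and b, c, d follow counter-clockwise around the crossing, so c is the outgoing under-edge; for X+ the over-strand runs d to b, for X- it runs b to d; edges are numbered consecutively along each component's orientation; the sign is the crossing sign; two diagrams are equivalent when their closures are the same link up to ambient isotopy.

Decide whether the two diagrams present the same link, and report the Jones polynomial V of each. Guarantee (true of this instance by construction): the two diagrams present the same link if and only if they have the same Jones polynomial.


equivalent: no
D1 (bracket A^-11 - A^-7 + 3A^-3 - 2A + 3A^5 - 3A^9 + 2A^13 - A^17; 13 crossings at w = -3): V = t^(-13/2) - 2t^(-11/2) + 3t^(-9/2) - 3t^(-7/2) + 2t^(-5/2) - 3t^(-3/2) + t^(-1/2) - t^(1/2)
V(D2) = -t^(1/2) - t^(5/2)  (w +5, c 13, <D> = A^5 + A^13)
key observation: V(t) takes 2 values over 2 diagrams, fixing the grouping


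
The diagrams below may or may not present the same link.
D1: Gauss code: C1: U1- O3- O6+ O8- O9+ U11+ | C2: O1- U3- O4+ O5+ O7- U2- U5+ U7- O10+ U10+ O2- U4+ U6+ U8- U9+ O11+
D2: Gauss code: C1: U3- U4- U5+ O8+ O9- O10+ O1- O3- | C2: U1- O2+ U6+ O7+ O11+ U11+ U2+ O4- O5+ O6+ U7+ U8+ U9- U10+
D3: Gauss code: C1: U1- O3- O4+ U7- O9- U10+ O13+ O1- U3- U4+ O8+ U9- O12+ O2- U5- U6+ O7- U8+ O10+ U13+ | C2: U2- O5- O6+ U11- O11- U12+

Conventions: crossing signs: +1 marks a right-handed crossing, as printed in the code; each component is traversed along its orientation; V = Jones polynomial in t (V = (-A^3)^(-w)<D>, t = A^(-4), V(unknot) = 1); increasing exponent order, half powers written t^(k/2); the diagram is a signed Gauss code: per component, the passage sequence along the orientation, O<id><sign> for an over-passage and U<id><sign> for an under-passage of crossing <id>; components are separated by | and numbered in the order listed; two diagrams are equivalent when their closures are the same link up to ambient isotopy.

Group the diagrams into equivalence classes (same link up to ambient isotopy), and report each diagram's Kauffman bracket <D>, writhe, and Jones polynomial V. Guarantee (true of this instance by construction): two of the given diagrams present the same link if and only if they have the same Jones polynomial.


grouping into links: {D1} | {D2} | {D3}
V(D1) = -t^(-1/2) - t^(1/2)  (w +1, c 11, <D> = A + A^5)
V(D2) = -t^(1/2) - t^(3/2) - t^(5/2) + t^(9/2)  (w +3, c 11, <D> = -A^-9 + A^-1 + A^3 + A^7)
V(D3) = -t^(-5/2) - t^(5/2)  (w -1, c 13, <D> = A^-13 + A^7)
key observation: 3 values of V(t) split the 3 diagrams


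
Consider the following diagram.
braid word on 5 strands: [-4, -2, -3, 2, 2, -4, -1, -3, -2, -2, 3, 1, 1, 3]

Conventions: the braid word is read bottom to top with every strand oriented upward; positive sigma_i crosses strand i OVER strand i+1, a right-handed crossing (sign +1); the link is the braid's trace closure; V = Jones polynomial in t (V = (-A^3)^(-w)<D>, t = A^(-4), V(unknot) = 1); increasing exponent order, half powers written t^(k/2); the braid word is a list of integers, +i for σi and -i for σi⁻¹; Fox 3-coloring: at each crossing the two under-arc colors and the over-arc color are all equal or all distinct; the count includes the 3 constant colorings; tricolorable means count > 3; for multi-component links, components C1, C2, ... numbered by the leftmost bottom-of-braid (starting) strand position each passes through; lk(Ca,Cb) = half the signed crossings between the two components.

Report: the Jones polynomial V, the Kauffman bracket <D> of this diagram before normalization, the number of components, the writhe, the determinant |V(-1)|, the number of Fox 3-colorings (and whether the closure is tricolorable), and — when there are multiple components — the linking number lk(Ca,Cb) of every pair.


V = 2t^-4 - 4t^-3 + 6t^-2 - 8t^-1 + 8 - 7t + 6t^2 - 3t^3 + t^4
<D> = A^-22 - 3A^-18 + 6A^-14 - 7A^-10 + 8A^-6 - 8A^-2 + 6A^2 - 4A^6 + 2A^10 (w = -2)
1 component over 14 crossings, w = -2
9 Fox colorings among 3^14, |V(-1)| = 45: tricolorable
why: w = -2 shifts under R1 moves; the (-A^3)^(2) factor cancels that in V


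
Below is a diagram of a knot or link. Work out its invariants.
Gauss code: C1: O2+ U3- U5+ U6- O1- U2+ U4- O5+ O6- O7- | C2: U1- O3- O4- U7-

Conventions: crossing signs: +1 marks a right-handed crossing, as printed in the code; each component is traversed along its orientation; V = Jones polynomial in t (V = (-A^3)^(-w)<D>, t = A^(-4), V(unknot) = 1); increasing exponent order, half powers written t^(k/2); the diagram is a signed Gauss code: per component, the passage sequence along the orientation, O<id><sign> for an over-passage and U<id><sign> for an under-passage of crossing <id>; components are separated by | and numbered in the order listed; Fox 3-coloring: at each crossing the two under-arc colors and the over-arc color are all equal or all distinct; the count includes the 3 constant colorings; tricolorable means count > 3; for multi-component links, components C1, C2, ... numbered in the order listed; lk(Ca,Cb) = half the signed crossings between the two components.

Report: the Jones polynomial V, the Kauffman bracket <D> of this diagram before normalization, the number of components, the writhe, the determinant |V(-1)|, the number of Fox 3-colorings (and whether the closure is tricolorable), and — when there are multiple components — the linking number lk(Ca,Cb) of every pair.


Jones polynomial: V(t) = -t^(-9/2) - t^(-5/2) + t^(-3/2) - t^(-1/2)
<D> = A^-7 - A^-3 + A + A^9; writhe -3
components 2, writhe -3 (7 crossings)
linking number lk(C1,C2) = -2
3-colorings: 3 of 3^7, det 4 — not tricolorable
note: w = -3 shifts under R1 moves; the (-A^3)^(3) factor cancels that in V


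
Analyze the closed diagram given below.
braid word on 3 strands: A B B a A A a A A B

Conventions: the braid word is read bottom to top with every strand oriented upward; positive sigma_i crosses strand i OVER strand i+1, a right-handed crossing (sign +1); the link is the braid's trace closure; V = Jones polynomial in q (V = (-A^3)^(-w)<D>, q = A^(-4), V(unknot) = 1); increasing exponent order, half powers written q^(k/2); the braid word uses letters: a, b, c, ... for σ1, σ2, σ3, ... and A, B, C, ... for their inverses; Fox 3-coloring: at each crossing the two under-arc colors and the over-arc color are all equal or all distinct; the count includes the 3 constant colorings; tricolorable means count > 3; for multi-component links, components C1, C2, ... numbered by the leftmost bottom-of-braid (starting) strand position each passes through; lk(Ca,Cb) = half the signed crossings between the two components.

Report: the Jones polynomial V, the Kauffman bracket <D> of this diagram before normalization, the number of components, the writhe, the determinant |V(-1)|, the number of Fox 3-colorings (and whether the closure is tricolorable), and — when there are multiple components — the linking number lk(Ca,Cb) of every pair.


V = -q^-7 + q^-6 - q^-5 + q^-4 + q^-2
<D> = A^-10 + A^-2 - A^2 + A^6 - A^10 (w = -6)
1 component over 10 crossings, w = -6
3 Fox colorings among 3^10, |V(-1)| = 5: not tricolorable
why: the span of V is 5, forcing >= 5 crossings in any diagram


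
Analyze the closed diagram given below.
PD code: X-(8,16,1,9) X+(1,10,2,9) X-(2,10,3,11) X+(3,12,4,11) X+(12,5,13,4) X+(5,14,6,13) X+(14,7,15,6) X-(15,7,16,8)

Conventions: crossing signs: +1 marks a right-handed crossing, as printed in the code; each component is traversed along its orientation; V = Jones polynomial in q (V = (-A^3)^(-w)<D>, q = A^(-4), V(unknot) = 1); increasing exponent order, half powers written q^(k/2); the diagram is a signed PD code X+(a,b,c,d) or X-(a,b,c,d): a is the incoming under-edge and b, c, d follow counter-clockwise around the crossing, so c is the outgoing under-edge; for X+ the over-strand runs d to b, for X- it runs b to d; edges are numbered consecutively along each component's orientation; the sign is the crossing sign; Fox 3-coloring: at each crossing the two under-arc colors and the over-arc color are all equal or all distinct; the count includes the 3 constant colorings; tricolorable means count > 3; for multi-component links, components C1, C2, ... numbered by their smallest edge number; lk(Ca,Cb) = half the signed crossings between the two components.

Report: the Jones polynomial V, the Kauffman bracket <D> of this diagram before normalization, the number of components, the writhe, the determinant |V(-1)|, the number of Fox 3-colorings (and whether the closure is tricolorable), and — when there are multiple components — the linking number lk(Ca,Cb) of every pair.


V = -q^(1/2) - q^(5/2)
<D> = -A^-4 - A^4 (w = +2)
2 components over 8 crossings, w = +2
lk(C1,C2): +1
3 Fox colorings among 3^8, |V(-1)| = 2: not tricolorable
why: the 1 component pair carries total linking +1


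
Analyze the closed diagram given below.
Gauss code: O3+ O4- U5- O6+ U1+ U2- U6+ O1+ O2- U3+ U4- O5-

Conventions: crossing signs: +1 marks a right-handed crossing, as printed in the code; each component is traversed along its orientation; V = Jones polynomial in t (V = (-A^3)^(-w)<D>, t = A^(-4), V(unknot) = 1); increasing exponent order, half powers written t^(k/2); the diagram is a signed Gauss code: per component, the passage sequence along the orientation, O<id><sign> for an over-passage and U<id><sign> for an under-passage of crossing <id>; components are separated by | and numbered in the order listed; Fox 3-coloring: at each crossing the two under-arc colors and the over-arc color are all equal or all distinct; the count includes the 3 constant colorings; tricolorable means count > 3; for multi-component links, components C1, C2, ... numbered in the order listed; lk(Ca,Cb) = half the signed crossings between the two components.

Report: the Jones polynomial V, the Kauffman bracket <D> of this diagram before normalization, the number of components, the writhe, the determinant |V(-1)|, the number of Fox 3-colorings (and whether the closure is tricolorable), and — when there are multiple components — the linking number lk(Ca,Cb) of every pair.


Jones polynomial: V(t) = 1
<D> = 1; writhe 0
components 1, writhe 0 (6 crossings)
3-colorings: 3 of 3^6, det 1 — not tricolorable
note: w = 0 (over 6 crossings) is diagram-only; (-A^3)^(0) removes it from V


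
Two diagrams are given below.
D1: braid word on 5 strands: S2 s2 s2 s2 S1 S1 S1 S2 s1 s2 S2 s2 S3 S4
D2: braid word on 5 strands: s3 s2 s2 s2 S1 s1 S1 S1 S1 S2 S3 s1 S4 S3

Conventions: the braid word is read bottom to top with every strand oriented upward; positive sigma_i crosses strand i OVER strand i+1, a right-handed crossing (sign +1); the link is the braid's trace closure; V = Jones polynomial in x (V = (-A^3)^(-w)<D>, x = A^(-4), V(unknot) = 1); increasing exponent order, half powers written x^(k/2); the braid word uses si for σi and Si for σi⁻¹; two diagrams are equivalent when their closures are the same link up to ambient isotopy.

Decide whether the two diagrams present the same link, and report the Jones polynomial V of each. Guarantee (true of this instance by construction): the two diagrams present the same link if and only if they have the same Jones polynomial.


same link: yes
V(D1) = -x^-3 + 2x^-2 - 2x^-1 + 3 - 2x + 2x^2 - x^3  [14 crossings, <D> = -A^-18 + 2A^-14 - 2A^-10 + 3A^-6 - 2A^-2 + 2A^2 - A^6, w = -2]
D2 (bracket -A^-18 + 2A^-14 - 2A^-10 + 3A^-6 - 2A^-2 + 2A^2 - A^6; 14 crossings at w = -2): V = -x^-3 + 2x^-2 - 2x^-1 + 3 - 2x + 2x^2 - x^3
note: all 2 diagrams share one V(x), hence one class


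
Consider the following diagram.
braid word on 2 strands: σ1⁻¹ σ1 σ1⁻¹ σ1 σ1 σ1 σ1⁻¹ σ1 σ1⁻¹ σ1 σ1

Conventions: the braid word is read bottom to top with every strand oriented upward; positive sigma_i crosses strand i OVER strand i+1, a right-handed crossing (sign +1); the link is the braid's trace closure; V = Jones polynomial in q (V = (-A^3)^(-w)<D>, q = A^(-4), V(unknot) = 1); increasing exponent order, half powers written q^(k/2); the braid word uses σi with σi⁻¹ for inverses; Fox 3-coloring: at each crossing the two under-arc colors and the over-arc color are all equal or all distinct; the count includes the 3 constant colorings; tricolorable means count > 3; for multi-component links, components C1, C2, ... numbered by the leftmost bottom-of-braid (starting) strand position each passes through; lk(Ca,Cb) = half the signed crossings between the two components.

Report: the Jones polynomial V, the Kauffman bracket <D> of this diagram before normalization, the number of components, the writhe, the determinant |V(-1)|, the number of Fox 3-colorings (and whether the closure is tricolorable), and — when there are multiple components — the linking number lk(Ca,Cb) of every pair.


V = q + q^3 - q^4
<D> = A^-7 - A^-3 - A^5 (w = +3)
1 component over 11 crossings, w = +3
9 Fox colorings among 3^11, |V(-1)| = 3: tricolorable
why: one generator, power 3: the (2,3) torus pattern


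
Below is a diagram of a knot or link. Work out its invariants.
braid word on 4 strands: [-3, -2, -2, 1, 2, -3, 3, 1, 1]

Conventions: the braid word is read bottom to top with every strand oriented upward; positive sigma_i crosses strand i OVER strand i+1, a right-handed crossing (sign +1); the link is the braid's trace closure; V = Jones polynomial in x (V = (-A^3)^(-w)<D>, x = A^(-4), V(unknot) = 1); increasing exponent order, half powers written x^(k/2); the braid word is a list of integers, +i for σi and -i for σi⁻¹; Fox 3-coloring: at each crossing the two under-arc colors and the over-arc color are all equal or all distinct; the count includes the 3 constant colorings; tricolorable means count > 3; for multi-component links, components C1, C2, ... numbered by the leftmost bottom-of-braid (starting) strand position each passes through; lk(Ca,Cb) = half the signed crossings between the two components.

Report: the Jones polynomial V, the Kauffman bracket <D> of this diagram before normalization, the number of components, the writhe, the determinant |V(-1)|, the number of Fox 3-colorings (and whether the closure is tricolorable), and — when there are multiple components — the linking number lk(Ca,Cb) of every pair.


Jones polynomial: V(x) = 1
<D> = -A^3; writhe +1
components 1, writhe +1 (9 crossings)
3-colorings: 3 of 3^9, det 1 — not tricolorable
note: det 1 = |V(-1)|; not divisible by 3, so not tricolorable


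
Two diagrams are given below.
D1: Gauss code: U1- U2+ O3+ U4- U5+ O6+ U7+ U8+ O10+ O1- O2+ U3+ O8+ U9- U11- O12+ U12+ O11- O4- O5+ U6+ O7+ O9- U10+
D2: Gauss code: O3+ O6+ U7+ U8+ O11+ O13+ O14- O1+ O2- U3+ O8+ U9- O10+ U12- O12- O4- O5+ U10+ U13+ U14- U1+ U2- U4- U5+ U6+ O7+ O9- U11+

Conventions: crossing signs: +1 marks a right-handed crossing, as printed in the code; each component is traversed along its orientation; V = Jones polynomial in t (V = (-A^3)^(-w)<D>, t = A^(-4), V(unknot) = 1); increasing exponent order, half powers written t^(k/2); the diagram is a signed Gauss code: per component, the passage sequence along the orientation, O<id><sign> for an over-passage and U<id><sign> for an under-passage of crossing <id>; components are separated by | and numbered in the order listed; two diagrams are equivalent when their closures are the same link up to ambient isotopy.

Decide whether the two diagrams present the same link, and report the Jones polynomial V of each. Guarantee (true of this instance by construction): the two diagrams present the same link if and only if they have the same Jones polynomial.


equivalent: yes
D1 (bracket -A^-12 + A^-8 - A^-4 + 2 - A^4 + A^8; 12 crossings at w = +4): V = t - t^2 + 2t^3 - t^4 + t^5 - t^6
V(D2) = t - t^2 + 2t^3 - t^4 + t^5 - t^6  [14 crossings, <D> = -A^-12 + A^-8 - A^-4 + 2 - A^4 + A^8, w = +4]
observation: Reidemeister moves carry D1 (12 crossings) to D2 (14)


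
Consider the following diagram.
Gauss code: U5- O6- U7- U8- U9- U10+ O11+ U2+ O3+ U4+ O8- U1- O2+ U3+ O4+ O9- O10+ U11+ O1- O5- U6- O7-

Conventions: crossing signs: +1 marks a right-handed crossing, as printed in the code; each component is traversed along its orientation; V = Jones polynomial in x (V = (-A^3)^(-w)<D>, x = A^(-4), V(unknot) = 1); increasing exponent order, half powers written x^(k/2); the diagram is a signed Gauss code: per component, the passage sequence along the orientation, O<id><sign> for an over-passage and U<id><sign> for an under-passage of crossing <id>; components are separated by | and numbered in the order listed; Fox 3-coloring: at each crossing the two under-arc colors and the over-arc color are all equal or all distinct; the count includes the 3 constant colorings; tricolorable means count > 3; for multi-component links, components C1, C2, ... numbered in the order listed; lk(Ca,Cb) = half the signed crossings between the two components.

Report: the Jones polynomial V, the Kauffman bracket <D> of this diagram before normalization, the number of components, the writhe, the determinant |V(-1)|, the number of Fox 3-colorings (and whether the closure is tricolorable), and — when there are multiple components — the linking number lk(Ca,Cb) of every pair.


Jones polynomial: V(x) = -x^-5 + 2x^-4 - 3x^-3 + 5x^-2 - 5x^-1 + 6 - 5x + 3x^2 - 2x^3 + x^4
<D> = -A^-19 + 2A^-15 - 3A^-11 + 5A^-7 - 6A^-3 + 5A - 5A^5 + 3A^9 - 2A^13 + A^17; writhe -1
components 1, writhe -1 (11 crossings)
3-colorings: 9 of 3^11, det 33 — tricolorable
note: det 33 = |V(-1)|; divisible by 3, so tricolorable


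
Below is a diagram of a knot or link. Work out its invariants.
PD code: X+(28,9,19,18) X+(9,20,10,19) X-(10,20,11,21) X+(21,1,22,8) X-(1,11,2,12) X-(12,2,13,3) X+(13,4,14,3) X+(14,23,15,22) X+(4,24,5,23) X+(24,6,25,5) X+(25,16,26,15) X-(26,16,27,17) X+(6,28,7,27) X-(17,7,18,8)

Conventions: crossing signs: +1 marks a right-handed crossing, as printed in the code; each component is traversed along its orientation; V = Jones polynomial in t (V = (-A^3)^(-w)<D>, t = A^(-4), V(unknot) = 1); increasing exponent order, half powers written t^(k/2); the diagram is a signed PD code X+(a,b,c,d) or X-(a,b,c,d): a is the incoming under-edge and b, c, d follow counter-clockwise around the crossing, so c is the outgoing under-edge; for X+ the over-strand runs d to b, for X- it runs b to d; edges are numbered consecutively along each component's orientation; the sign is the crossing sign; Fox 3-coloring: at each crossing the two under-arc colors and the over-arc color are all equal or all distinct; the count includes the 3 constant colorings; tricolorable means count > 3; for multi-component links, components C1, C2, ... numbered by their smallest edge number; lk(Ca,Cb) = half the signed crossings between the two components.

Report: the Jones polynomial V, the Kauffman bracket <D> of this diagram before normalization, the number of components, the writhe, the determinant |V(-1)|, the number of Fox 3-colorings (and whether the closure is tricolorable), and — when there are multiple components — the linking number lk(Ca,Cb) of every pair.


V(t) = 2t - t^2 + 3t^3 - 2t^4 + 2t^5 - t^6 + t^7
bracket: A^-16 - A^-12 + 2A^-8 - 2A^-4 + 3 - A^4 + 2A^8, w = +4
3 components, writhe +4, over 14 crossings
lk(C1,C2) = -1
linking number lk(C1,C3) = +2
lk(C2,C3): +1
det 12, colorings 9 of 3^14 — tricolorable
observation: span 6 respects span(V) <= c + mu - 1 = 16 for this 3-component diagram


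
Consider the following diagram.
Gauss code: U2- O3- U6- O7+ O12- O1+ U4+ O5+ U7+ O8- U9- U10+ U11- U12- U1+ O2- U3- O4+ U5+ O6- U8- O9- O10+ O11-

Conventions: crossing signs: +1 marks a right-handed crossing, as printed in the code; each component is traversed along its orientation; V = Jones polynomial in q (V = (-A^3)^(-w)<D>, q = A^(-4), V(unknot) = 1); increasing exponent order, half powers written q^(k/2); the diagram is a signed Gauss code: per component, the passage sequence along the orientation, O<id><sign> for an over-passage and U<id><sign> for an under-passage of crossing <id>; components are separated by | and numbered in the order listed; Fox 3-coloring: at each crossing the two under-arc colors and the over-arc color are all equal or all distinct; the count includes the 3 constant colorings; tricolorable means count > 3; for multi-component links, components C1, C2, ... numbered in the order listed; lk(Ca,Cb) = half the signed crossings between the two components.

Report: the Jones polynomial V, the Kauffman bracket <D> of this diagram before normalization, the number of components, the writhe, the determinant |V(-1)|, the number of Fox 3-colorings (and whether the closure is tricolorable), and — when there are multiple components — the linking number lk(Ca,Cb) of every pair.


V = -q^-6 + 2q^-5 - 3q^-4 + 4q^-3 - 4q^-2 + 4q^-1 - 2 + 2q - q^2
<D> = -A^-14 + 2A^-10 - 2A^-6 + 4A^-2 - 4A^2 + 4A^6 - 3A^10 + 2A^14 - A^18 (w = -2)
1 component over 12 crossings, w = -2
3 Fox colorings among 3^12, |V(-1)| = 23: not tricolorable
why: |V(-1)| = 23: so not tricolorable, since 3 does not divide 23
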